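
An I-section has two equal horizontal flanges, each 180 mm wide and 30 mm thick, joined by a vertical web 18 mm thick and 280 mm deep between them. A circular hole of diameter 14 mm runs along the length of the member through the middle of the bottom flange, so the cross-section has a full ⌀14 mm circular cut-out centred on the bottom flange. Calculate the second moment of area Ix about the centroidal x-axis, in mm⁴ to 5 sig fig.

Decompose the section into non-overlapping parts with the origin at the bottom-left of its bounding rectangle.
Bottom flange: 180 × 30, A = 5 400 mm², y = 15 mm, Ī = 405 000 mm⁴.
Web: 18 × 280, A = 5 040 mm², y = 170 mm, Ī = 32 928 000 mm⁴.
Top flange: 180 × 30, A = 5 400 mm², y = 325 mm, Ī = 405 000 mm⁴.
Hole (subtracted): ⌀14, A = 153.938 mm², y = 15 mm, Ī = 1885.741 mm⁴.
Centroid: ȳ = ΣA·y / ΣA = 171.5211 mm.
Transfer each piece to the centroidal x-axis using Ī + A·d² with d = y − 171.5211:
  bottom flange: d = -156.5211 mm → contributes +132 698 851 mm⁴
  web: d = -1.521121 mm → contributes +32 939 662 mm⁴
  top flange: d = 153.4789 mm → contributes +127 606 138 mm⁴
  hole: d = -156.5211 mm → contributes −3 773 192 mm⁴
Total I = 289 471 458 mm⁴.

Ix ≈ 2.8947 × 10⁸ mm⁴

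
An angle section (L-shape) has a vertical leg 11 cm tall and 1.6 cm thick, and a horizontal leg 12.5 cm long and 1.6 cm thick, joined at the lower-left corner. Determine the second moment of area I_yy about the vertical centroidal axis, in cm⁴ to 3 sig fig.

Treat the section as a set of non-overlapping primitives; coordinates are from the bounding-box lower-left.
Vertical leg: 1.6 × 11, A = 17.6 cm², x = 0.8 cm, Ī = 3.7547 cm⁴.
Horizontal leg (remainder): 10.9 × 1.6, A = 17.44 cm², x = 7.05 cm, Ī = 172.67 cm⁴.
Centroid: x̄ = ΣA·x / ΣA = 3.9107 cm.
Transfer each piece to the vertical centroidal axis using Ī + A·d² with d = x − 3.9107:
  vertical leg: d = -3.1107 cm → contributes +174.06 cm⁴
  horizontal leg (remainder): d = 3.1393 cm → contributes +344.54 cm⁴
Total I = 518.61 cm⁴.

I_yy ≈ 519 cm⁴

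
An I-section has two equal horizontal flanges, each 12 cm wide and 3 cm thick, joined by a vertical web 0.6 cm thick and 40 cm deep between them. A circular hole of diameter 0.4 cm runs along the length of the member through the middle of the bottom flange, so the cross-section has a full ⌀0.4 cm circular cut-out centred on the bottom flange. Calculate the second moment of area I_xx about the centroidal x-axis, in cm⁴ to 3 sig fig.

I_xx ≈ 3.65 × 10⁴ cm⁴

Treat the section as a set of non-overlapping primitives; coordinates are from the bounding-box lower-left.
Bottom flange: 12 × 3, A = 36 cm², y = 1.5 cm, Ī = 27 cm⁴.
Web: 0.6 × 40, A = 24 cm², y = 23 cm, Ī = 3 200 cm⁴.
Top flange: 12 × 3, A = 36 cm², y = 44.5 cm, Ī = 27 cm⁴.
Hole (subtracted): ⌀0.4, A = 0.12566 cm², y = 1.5 cm, Ī = 0.0012566 cm⁴.
Centroid: ȳ = ΣA·y / ΣA = 23.028 cm.
Transfer each piece to the centroidal x-axis using Ī + A·d² with d = y − 23.028:
  bottom flange: d = -21.528 cm → contributes +16 712 cm⁴
  web: d = -0.02818 cm → contributes +3 200 cm⁴
  top flange: d = 21.472 cm → contributes +16 624 cm⁴
  hole: d = -21.528 cm → contributes −58.242 cm⁴
Total I = 36 478 cm⁴.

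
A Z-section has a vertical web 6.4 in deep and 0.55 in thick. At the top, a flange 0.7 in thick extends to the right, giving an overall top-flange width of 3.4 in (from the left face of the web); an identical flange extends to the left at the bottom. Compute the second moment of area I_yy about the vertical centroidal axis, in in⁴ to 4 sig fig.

I_yy ≈ 14.32 in⁴

Break the section into simple shapes (no overlaps), measuring from the bottom-left corner of the bounding box.
Web: 0.55 × 6.4, A = 3.52 in², x = 3.125 in, Ī = 0.0887333 in⁴.
Top flange (beyond web): 2.85 × 0.7, A = 1.995 in², x = 4.825 in, Ī = 1.35037 in⁴.
Bottom flange (beyond web): 2.85 × 0.7, A = 1.995 in², x = 1.425 in, Ī = 1.35037 in⁴.
Centroid: x̄ = ΣA·x / ΣA = 3.125 in.
Transfer each piece to the vertical centroidal axis using Ī + A·d² with d = x − 3.125:
  web: d = 0 in → contributes +0.0887333 in⁴
  top flange (beyond web): d = 1.7 in → contributes +7.11592 in⁴
  bottom flange (beyond web): d = -1.7 in → contributes +7.11592 in⁴
Total I = 14.3206 in⁴.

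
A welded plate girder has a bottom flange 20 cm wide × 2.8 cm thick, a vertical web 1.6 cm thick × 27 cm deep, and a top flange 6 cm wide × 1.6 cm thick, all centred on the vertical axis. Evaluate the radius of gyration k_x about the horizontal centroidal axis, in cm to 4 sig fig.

Split into non-overlapping primitives; take the origin at the lower-left of the bounding box.
Bottom plate: 20 × 2.8, A = 56 cm², y = 1.4 cm, Ī = 36.5867 cm⁴.
Web plate: 1.6 × 27, A = 43.2 cm², y = 16.3 cm, Ī = 2624.4 cm⁴.
Top plate: 6 × 1.6, A = 9.6 cm², y = 30.6 cm, Ī = 2.048 cm⁴.
Centroid: ȳ = ΣA·y / ΣA = 9.89265 cm.
Transfer each piece to the horizontal centroidal axis using Ī + A·d² with d = y − 9.89265:
  bottom plate: d = -8.49265 cm → contributes +4075.59 cm⁴
  web plate: d = 6.40735 cm → contributes +4397.94 cm⁴
  top plate: d = 20.7074 cm → contributes +4118.47 cm⁴
Total I = 12 592 cm⁴.
Radius of gyration: k = √(I/A) = √(12 592 / 108.8) = 10.758 cm.

k_x ≈ 10.76 cm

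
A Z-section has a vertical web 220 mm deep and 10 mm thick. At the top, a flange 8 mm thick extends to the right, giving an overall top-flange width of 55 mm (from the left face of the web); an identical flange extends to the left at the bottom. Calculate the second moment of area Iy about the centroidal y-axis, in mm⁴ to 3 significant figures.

Iy ≈ 6.84 × 10⁵ mm⁴

Decompose the section into non-overlapping parts with the origin at the bottom-left of its bounding rectangle.
Web: 10 × 220, A = 2 200 mm², x = 50 mm, Ī = 18 333 mm⁴.
Top flange (beyond web): 45 × 8, A = 360 mm², x = 77.5 mm, Ī = 60 750 mm⁴.
Bottom flange (beyond web): 45 × 8, A = 360 mm², x = 22.5 mm, Ī = 60 750 mm⁴.
Centroid: x̄ = ΣA·x / ΣA = 50 mm.
Transfer each piece to the centroidal y-axis using Ī + A·d² with d = x − 50:
  web: d = 0 mm → contributes +18 333 mm⁴
  top flange (beyond web): d = 27.5 mm → contributes +333 000 mm⁴
  bottom flange (beyond web): d = -27.5 mm → contributes +333 000 mm⁴
Total I = 684 333 mm⁴.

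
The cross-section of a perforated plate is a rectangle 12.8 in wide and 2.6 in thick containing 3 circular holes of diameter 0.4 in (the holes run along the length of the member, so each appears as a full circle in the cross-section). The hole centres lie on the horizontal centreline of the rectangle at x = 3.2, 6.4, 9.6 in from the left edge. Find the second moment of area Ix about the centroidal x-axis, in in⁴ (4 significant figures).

Split into non-overlapping primitives; take the origin at the lower-left of the bounding box.
Plate: 12.8 × 2.6, A = 33.28 in², y = 1.3 in, Ī = 18.7477 in⁴.
Hole 1 (subtracted): ⌀0.4, A = 0.125664 in², y = 1.3 in, Ī = 0.00125664 in⁴.
Hole 2 (subtracted): ⌀0.4, A = 0.125664 in², y = 1.3 in, Ī = 0.00125664 in⁴.
Hole 3 (subtracted): ⌀0.4, A = 0.125664 in², y = 1.3 in, Ī = 0.00125664 in⁴.
By symmetry the centroid is at mid-height, ȳ = 1.3 in.
All pieces are centred on the centroidal x-axis, so I = ΣĪ (holes subtracted) = 18.744 in⁴.

Ix ≈ 18.74 in⁴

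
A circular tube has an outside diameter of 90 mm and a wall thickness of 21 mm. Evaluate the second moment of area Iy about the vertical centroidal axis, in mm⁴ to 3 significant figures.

Split into non-overlapping primitives; take the origin at the lower-left of the bounding box.
Outer circle: ⌀90, A = 6361.7 mm², x = 45 mm, Ī = 3 220 623 mm⁴.
Bore (subtracted): ⌀48, A = 1809.6 mm², x = 45 mm, Ī = 260 576 mm⁴.
By symmetry the centroid is at mid-width, x̄ = 45 mm.
All pieces are centred on the vertical centroidal axis, so I = ΣĪ (holes subtracted) = 2 960 047 mm⁴.

Iy ≈ 2.96 × 10⁶ mm⁴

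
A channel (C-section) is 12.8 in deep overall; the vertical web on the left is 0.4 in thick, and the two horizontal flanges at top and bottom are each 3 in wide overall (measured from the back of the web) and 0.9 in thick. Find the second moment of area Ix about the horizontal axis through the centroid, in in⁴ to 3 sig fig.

Break the section into simple shapes (no overlaps), measuring from the bottom-left corner of the bounding box.
Web: 0.4 × 12.8, A = 5.12 in², y = 6.4 in, Ī = 69.905 in⁴.
Top flange (beyond web): 2.6 × 0.9, A = 2.34 in², y = 12.35 in, Ī = 0.15795 in⁴.
Bottom flange (beyond web): 2.6 × 0.9, A = 2.34 in², y = 0.45 in, Ī = 0.15795 in⁴.
By symmetry the centroid is at mid-height, ȳ = 6.4 in.
Transfer each piece to the horizontal axis through the centroid using Ī + A·d² with d = y − 6.4:
  web: d = 0 in → contributes +69.905 in⁴
  top flange (beyond web): d = 5.95 in → contributes +83 in⁴
  bottom flange (beyond web): d = -5.95 in → contributes +83 in⁴
Total I = 235.9 in⁴.

Ix ≈ 236 in⁴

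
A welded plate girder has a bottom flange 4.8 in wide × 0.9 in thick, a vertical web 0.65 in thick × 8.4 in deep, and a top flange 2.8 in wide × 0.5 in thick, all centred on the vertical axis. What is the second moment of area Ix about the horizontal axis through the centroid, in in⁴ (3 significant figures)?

Treat the section as a set of non-overlapping primitives; coordinates are from the bounding-box lower-left.
Bottom plate: 4.8 × 0.9, A = 4.32 in², y = 0.45 in, Ī = 0.2916 in⁴.
Web plate: 0.65 × 8.4, A = 5.46 in², y = 5.1 in, Ī = 32.105 in⁴.
Top plate: 2.8 × 0.5, A = 1.4 in², y = 9.55 in, Ī = 0.029167 in⁴.
Centroid: ȳ = ΣA·y / ΣA = 3.8605 in.
Transfer each piece to the horizontal axis through the centroid using Ī + A·d² with d = y − 3.8605:
  bottom plate: d = -3.4105 in → contributes +50.539 in⁴
  web plate: d = 1.2395 in → contributes +40.494 in⁴
  top plate: d = 5.6895 in → contributes +45.348 in⁴
Total I = 136.38 in⁴.

Ix ≈ 136 in⁴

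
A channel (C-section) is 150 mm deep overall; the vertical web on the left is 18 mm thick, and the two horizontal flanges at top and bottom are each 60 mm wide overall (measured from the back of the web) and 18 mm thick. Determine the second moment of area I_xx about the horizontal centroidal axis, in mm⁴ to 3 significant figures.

Treat the section as a set of non-overlapping primitives; coordinates are from the bounding-box lower-left.
Web: 18 × 150, A = 2 700 mm², y = 75 mm, Ī = 5 062 500 mm⁴.
Top flange (beyond web): 42 × 18, A = 756 mm², y = 141 mm, Ī = 20 412 mm⁴.
Bottom flange (beyond web): 42 × 18, A = 756 mm², y = 9 mm, Ī = 20 412 mm⁴.
By symmetry the centroid is at mid-height, ȳ = 75 mm.
Transfer each piece to the horizontal centroidal axis using Ī + A·d² with d = y − 75:
  web: d = 0 mm → contributes +5 062 500 mm⁴
  top flange (beyond web): d = 66 mm → contributes +3 313 548 mm⁴
  bottom flange (beyond web): d = -66 mm → contributes +3 313 548 mm⁴
Total I = 11 689 596 mm⁴.

I_xx ≈ 1.17 × 10⁷ mm⁴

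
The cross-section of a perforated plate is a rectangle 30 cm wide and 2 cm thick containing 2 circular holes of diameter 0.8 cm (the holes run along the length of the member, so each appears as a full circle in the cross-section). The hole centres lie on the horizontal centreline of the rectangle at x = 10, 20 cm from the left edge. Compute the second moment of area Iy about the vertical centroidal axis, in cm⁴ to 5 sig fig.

Iy ≈ 4474.8 cm⁴

Decompose the section into non-overlapping parts with the origin at the bottom-left of its bounding rectangle.
Plate: 30 × 2, A = 60 cm², x = 15 cm, Ī = 4 500 cm⁴.
Hole 1 (subtracted): ⌀0.8, A = 0.5026548 cm², x = 10 cm, Ī = 0.02010619 cm⁴.
Hole 2 (subtracted): ⌀0.8, A = 0.5026548 cm², x = 20 cm, Ī = 0.02010619 cm⁴.
By symmetry the centroid is at mid-width, x̄ = 15 cm.
Transfer each piece to the vertical centroidal axis using Ī + A·d² with d = x − 15:
  plate: d = 0 cm → contributes +4 500 cm⁴
  hole 1: d = -5 cm → contributes −12.58648 cm⁴
  hole 2: d = 5 cm → contributes −12.58648 cm⁴
Total I = 4474.827 cm⁴.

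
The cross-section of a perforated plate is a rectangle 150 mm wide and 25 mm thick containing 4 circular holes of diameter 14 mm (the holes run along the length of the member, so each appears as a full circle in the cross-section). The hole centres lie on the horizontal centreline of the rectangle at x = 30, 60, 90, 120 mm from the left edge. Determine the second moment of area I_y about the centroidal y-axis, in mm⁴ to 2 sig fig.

I_y ≈ 6.3 × 10⁶ mm⁴

Decompose the section into non-overlapping parts with the origin at the bottom-left of its bounding rectangle.
Plate: 150 × 25, A = 3 750 mm², x = 75 mm, Ī = 7 031 250 mm⁴.
Hole 1 (subtracted): ⌀14, A = 153.9 mm², x = 30 mm, Ī = 1 886 mm⁴.
Hole 2 (subtracted): ⌀14, A = 153.9 mm², x = 60 mm, Ī = 1 886 mm⁴.
Hole 3 (subtracted): ⌀14, A = 153.9 mm², x = 90 mm, Ī = 1 886 mm⁴.
Hole 4 (subtracted): ⌀14, A = 153.9 mm², x = 120 mm, Ī = 1 886 mm⁴.
By symmetry the centroid is at mid-width, x̄ = 75 mm.
Transfer each piece to the centroidal y-axis using Ī + A·d² with d = x − 75:
  plate: d = 0 mm → contributes +7 031 250 mm⁴
  hole 1: d = -45 mm → contributes −313 610 mm⁴
  hole 2: d = -15 mm → contributes −36 522 mm⁴
  hole 3: d = 15 mm → contributes −36 522 mm⁴
  hole 4: d = 45 mm → contributes −313 610 mm⁴
Total I = 6 330 986 mm⁴.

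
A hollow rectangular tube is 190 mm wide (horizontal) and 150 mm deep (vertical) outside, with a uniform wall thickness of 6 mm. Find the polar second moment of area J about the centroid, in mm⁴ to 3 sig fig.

J ≈ 3.53 × 10⁷ mm⁴

Split into non-overlapping primitives; take the origin at the lower-left of the bounding box.
Outer rectangle: 190 × 150, A = 28 500 mm², y = 75 mm, Ī = 53 437 500 mm⁴.
Inner void (subtracted): 178 × 138, A = 24 564 mm², y = 75 mm, Ī = 38 983 068 mm⁴.
By symmetry the centroid is at mid-height, ȳ = 75 mm.
All pieces are centred on the centroidal x-axis, so I = ΣĪ (holes subtracted) = 14 454 432 mm⁴.
Repeating about the centroidal y-axis gives I_y = 20 880 352 mm⁴.
Polar second moment: J = I_x + I_y = 35 334 784 mm⁴.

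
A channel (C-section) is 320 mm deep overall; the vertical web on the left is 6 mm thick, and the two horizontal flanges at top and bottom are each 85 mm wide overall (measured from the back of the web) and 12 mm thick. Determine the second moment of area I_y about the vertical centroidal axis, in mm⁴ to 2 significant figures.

Split into non-overlapping primitives; take the origin at the lower-left of the bounding box.
Web: 6 × 320, A = 1 920 mm², x = 3 mm, Ī = 5 760 mm⁴.
Top flange (beyond web): 79 × 12, A = 948 mm², x = 45.5 mm, Ī = 493 039 mm⁴.
Bottom flange (beyond web): 79 × 12, A = 948 mm², x = 45.5 mm, Ī = 493 039 mm⁴.
Centroid: x̄ = ΣA·x / ΣA = 24.12 mm.
Transfer each piece to the vertical centroidal axis using Ī + A·d² with d = x − 24.12:
  web: d = -21.12 mm → contributes +861 889 mm⁴
  top flange (beyond web): d = 21.38 mm → contributes +926 522 mm⁴
  bottom flange (beyond web): d = 21.38 mm → contributes +926 522 mm⁴
Total I = 2 714 932 mm⁴.

I_y ≈ 2.7 × 10⁶ mm⁴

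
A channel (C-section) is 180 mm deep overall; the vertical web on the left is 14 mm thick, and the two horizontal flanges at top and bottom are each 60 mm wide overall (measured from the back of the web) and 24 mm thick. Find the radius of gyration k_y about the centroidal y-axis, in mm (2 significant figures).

Decompose the section into non-overlapping parts with the origin at the bottom-left of its bounding rectangle.
Web: 14 × 180, A = 2 520 mm², x = 7 mm, Ī = 41 160 mm⁴.
Top flange (beyond web): 46 × 24, A = 1 104 mm², x = 37 mm, Ī = 194 672 mm⁴.
Bottom flange (beyond web): 46 × 24, A = 1 104 mm², x = 37 mm, Ī = 194 672 mm⁴.
Centroid: x̄ = ΣA·x / ΣA = 21.01 mm.
Transfer each piece to the centroidal y-axis using Ī + A·d² with d = x − 21.01:
  web: d = -14.01 mm → contributes +535 797 mm⁴
  top flange (beyond web): d = 15.99 mm → contributes +476 937 mm⁴
  bottom flange (beyond web): d = 15.99 mm → contributes +476 937 mm⁴
Total I = 1 489 672 mm⁴.
Radius of gyration: k = √(I/A) = √(1 489 672 / 4 728) = 17.75 mm.

k_y ≈ 18 mm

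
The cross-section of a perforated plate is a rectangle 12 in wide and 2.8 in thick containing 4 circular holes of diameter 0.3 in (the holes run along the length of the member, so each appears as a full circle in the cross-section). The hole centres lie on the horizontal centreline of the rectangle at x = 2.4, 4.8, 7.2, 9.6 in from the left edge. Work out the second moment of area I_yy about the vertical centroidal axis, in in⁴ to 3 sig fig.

Split into non-overlapping primitives; take the origin at the lower-left of the bounding box.
Plate: 12 × 2.8, A = 33.6 in², x = 6 in, Ī = 403.2 in⁴.
Hole 1 (subtracted): ⌀0.3, A = 0.070686 in², x = 2.4 in, Ī = 0.00039761 in⁴.
Hole 2 (subtracted): ⌀0.3, A = 0.070686 in², x = 4.8 in, Ī = 0.00039761 in⁴.
Hole 3 (subtracted): ⌀0.3, A = 0.070686 in², x = 7.2 in, Ī = 0.00039761 in⁴.
Hole 4 (subtracted): ⌀0.3, A = 0.070686 in², x = 9.6 in, Ī = 0.00039761 in⁴.
By symmetry the centroid is at mid-width, x̄ = 6 in.
Transfer each piece to the vertical centroidal axis using Ī + A·d² with d = x − 6:
  plate: d = 0 in → contributes +403.2 in⁴
  hole 1: d = -3.6 in → contributes −0.91649 in⁴
  hole 2: d = -1.2 in → contributes −0.10219 in⁴
  hole 3: d = 1.2 in → contributes −0.10219 in⁴
  hole 4: d = 3.6 in → contributes −0.91649 in⁴
Total I = 401.16 in⁴.

I_yy ≈ 401 in⁴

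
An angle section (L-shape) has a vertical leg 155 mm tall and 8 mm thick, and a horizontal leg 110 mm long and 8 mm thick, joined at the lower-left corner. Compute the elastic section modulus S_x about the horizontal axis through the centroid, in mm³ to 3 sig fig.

Split into non-overlapping primitives; take the origin at the lower-left of the bounding box.
Vertical leg: 8 × 155, A = 1 240 mm², y = 77.5 mm, Ī = 2 482 583 mm⁴.
Horizontal leg (remainder): 102 × 8, A = 816 mm², y = 4 mm, Ī = 4 352 mm⁴.
Centroid: ȳ = ΣA·y / ΣA = 48.329 mm.
Transfer each piece to the horizontal axis through the centroid using Ī + A·d² with d = y − 48.329:
  vertical leg: d = 29.171 mm → contributes +3 537 773 mm⁴
  horizontal leg (remainder): d = -44.329 mm → contributes +1 607 826 mm⁴
Total I = 5 145 599 mm⁴.
Extreme fibre distance c = 106.67 mm; S = I/c = 48 238 mm³.

S_x ≈ 4.82 × 10⁴ mm³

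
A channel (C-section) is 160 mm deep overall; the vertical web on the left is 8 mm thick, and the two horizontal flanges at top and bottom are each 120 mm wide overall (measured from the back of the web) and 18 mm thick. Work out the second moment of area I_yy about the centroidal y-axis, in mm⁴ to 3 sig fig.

Split into non-overlapping primitives; take the origin at the lower-left of the bounding box.
Web: 8 × 160, A = 1 280 mm², x = 4 mm, Ī = 6826.7 mm⁴.
Top flange (beyond web): 112 × 18, A = 2 016 mm², x = 64 mm, Ī = 2 107 392 mm⁴.
Bottom flange (beyond web): 112 × 18, A = 2 016 mm², x = 64 mm, Ī = 2 107 392 mm⁴.
Centroid: x̄ = ΣA·x / ΣA = 49.542 mm.
Transfer each piece to the centroidal y-axis using Ī + A·d² with d = x − 49.542:
  web: d = -45.542 mm → contributes +2 661 661 mm⁴
  top flange (beyond web): d = 14.458 mm → contributes +2 528 794 mm⁴
  bottom flange (beyond web): d = 14.458 mm → contributes +2 528 794 mm⁴
Total I = 7 719 249 mm⁴.

I_yy ≈ 7.72 × 10⁶ mm⁴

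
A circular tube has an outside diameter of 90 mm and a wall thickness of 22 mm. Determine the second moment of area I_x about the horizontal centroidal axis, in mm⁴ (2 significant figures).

I_x ≈ 3.0 × 10⁶ mm⁴

Break the section into simple shapes (no overlaps), measuring from the bottom-left corner of the bounding box.
Outer circle: ⌀90, A = 6 362 mm², y = 45 mm, Ī = 3 220 623 mm⁴.
Bore (subtracted): ⌀46, A = 1 662 mm², y = 45 mm, Ī = 219 787 mm⁴.
By symmetry the centroid is at mid-height, ȳ = 45 mm.
All pieces are centred on the horizontal centroidal axis, so I = ΣĪ (holes subtracted) = 3 000 837 mm⁴.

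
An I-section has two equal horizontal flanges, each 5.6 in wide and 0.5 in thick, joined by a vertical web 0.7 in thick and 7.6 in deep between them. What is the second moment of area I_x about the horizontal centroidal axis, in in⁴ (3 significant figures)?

Decompose the section into non-overlapping parts with the origin at the bottom-left of its bounding rectangle.
Bottom flange: 5.6 × 0.5, A = 2.8 in², y = 0.25 in, Ī = 0.058333 in⁴.
Web: 0.7 × 7.6, A = 5.32 in², y = 4.3 in, Ī = 25.607 in⁴.
Top flange: 5.6 × 0.5, A = 2.8 in², y = 8.35 in, Ī = 0.058333 in⁴.
By symmetry the centroid is at mid-height, ȳ = 4.3 in.
Transfer each piece to the horizontal centroidal axis using Ī + A·d² with d = y − 4.3:
  bottom flange: d = -4.05 in → contributes +45.985 in⁴
  web: d = 0 in → contributes +25.607 in⁴
  top flange: d = 4.05 in → contributes +45.985 in⁴
Total I = 117.58 in⁴.

I_x ≈ 118 in⁴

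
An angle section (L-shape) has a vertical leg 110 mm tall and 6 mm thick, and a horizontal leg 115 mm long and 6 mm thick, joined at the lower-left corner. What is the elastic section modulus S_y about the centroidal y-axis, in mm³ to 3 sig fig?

S_y ≈ 2.08 × 10⁴ mm³

Break the section into simple shapes (no overlaps), measuring from the bottom-left corner of the bounding box.
Vertical leg: 6 × 110, A = 660 mm², x = 3 mm, Ī = 1 980 mm⁴.
Horizontal leg (remainder): 109 × 6, A = 654 mm², x = 60.5 mm, Ī = 647 515 mm⁴.
Centroid: x̄ = ΣA·x / ΣA = 31.619 mm.
Transfer each piece to the centroidal y-axis using Ī + A·d² with d = x − 31.619:
  vertical leg: d = -28.619 mm → contributes +542 541 mm⁴
  horizontal leg (remainder): d = 28.881 mm → contributes +1 193 034 mm⁴
Total I = 1 735 575 mm⁴.
Extreme fibre distance c = 83.381 mm; S = I/c = 20 815 mm³.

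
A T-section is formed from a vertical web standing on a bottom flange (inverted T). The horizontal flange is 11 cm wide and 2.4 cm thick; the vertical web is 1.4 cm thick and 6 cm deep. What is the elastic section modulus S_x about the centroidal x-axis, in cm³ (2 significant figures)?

Split into non-overlapping primitives; take the origin at the lower-left of the bounding box.
Flange: 11 × 2.4, A = 26.4 cm², y = 1.2 cm, Ī = 12.67 cm⁴.
Web: 1.4 × 6, A = 8.4 cm², y = 5.4 cm, Ī = 25.2 cm⁴.
Centroid: ȳ = ΣA·y / ΣA = 2.214 cm.
Transfer each piece to the centroidal x-axis using Ī + A·d² with d = y − 2.214:
  flange: d = -1.014 cm → contributes +39.81 cm⁴
  web: d = 3.186 cm → contributes +110.5 cm⁴
Total I = 150.3 cm⁴.
Extreme fibre distance c = 6.186 cm; S = I/c = 24.29 cm³.

S_x ≈ 24 cm³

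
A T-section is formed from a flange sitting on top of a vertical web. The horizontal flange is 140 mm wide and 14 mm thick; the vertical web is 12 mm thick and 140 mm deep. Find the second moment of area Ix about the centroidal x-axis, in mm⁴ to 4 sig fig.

Decompose the section into non-overlapping parts with the origin at the bottom-left of its bounding rectangle.
Flange: 140 × 14, A = 1 960 mm², y = 147 mm, Ī = 32013.3 mm⁴.
Web: 12 × 140, A = 1 680 mm², y = 70 mm, Ī = 2 744 000 mm⁴.
Centroid: ȳ = ΣA·y / ΣA = 111.462 mm.
Transfer each piece to the centroidal x-axis using Ī + A·d² with d = y − 111.462:
  flange: d = 35.5385 mm → contributes +2 507 459 mm⁴
  web: d = -41.4615 mm → contributes +5 632 019 mm⁴
Total I = 8 139 478 mm⁴.

Ix ≈ 8.139 × 10⁶ mm⁴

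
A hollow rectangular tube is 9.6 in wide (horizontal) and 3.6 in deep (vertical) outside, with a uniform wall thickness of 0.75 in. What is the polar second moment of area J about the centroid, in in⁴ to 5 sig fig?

Treat the section as a set of non-overlapping primitives; coordinates are from the bounding-box lower-left.
Outer rectangle: 9.6 × 3.6, A = 34.56 in², y = 1.8 in, Ī = 37.3248 in⁴.
Inner void (subtracted): 8.1 × 2.1, A = 17.01 in², y = 1.8 in, Ī = 6.251175 in⁴.
By symmetry the centroid is at mid-height, ȳ = 1.8 in.
All pieces are centred on the centroidal x-axis, so I = ΣĪ (holes subtracted) = 31.07363 in⁴.
Repeating about the centroidal y-axis gives I_y = 172.4186 in⁴.
Polar second moment: J = I_x + I_y = 203.4923 in⁴.

J ≈ 203.49 in⁴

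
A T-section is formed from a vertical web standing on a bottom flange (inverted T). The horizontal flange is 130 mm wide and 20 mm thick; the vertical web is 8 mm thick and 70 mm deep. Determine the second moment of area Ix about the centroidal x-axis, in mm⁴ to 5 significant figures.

Break the section into simple shapes (no overlaps), measuring from the bottom-left corner of the bounding box.
Flange: 130 × 20, A = 2 600 mm², y = 10 mm, Ī = 86666.67 mm⁴.
Web: 8 × 70, A = 560 mm², y = 55 mm, Ī = 228666.7 mm⁴.
Centroid: ȳ = ΣA·y / ΣA = 17.97468 mm.
Transfer each piece to the centroidal x-axis using Ī + A·d² with d = y − 17.97468:
  flange: d = -7.974684 mm → contributes +252015.2 mm⁴
  web: d = 37.02532 mm → contributes +996356.1 mm⁴
Total I = 1 248 371 mm⁴.

Ix ≈ 1.2484 × 10⁶ mm⁴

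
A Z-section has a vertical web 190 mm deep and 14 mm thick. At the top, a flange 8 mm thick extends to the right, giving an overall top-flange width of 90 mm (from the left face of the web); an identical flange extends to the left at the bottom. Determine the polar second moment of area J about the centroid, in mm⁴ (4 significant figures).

J ≈ 2.117 × 10⁷ mm⁴

Split into non-overlapping primitives; take the origin at the lower-left of the bounding box.
Web: 14 × 190, A = 2 660 mm², y = 95 mm, Ī = 8 002 167 mm⁴.
Top flange (beyond web): 76 × 8, A = 608 mm², y = 186 mm, Ī = 3242.67 mm⁴.
Bottom flange (beyond web): 76 × 8, A = 608 mm², y = 4 mm, Ī = 3242.67 mm⁴.
Centroid: ȳ = ΣA·y / ΣA = 95 mm.
Transfer each piece to the centroidal x-axis using Ī + A·d² with d = y − 95:
  web: d = 0 mm → contributes +8 002 167 mm⁴
  top flange (beyond web): d = 91 mm → contributes +5 038 091 mm⁴
  bottom flange (beyond web): d = -91 mm → contributes +5 038 091 mm⁴
Total I = 18 078 348 mm⁴.
For the y-axis: x̄ = 83 mm.
Repeating about the centroidal y-axis gives I_y = 3 091 148 mm⁴.
Polar second moment: J = I_x + I_y = 21 169 496 mm⁴.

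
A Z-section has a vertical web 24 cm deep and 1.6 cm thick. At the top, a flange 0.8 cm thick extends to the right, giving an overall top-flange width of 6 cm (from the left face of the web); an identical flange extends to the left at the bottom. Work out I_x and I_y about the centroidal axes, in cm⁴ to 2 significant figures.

Decompose the section into non-overlapping parts with the origin at the bottom-left of its bounding rectangle.
Web: 1.6 × 24, A = 38.4 cm², y = 12 cm, Ī = 1 843 cm⁴.
Top flange (beyond web): 4.4 × 0.8, A = 3.52 cm², y = 23.6 cm, Ī = 0.1877 cm⁴.
Bottom flange (beyond web): 4.4 × 0.8, A = 3.52 cm², y = 0.4 cm, Ī = 0.1877 cm⁴.
Centroid: ȳ = ΣA·y / ΣA = 12 cm.
Transfer each piece to the centroidal x-axis using Ī + A·d² with d = y − 12:
  web: d = 0 cm → contributes +1 843 cm⁴
  top flange (beyond web): d = 11.6 cm → contributes +473.8 cm⁴
  bottom flange (beyond web): d = -11.6 cm → contributes +473.8 cm⁴
Total I = 2 791 cm⁴.
For the y-axis: x̄ = 5.2 cm.
Repeating about the centroidal y-axis gives I_y = 82.91 cm⁴.

I_x ≈ 2800 cm⁴, I_y ≈ 83 cm⁴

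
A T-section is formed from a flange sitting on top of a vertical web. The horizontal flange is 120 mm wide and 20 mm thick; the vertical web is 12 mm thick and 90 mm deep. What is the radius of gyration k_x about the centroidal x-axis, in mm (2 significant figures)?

k_x ≈ 30 mm

Break the section into simple shapes (no overlaps), measuring from the bottom-left corner of the bounding box.
Flange: 120 × 20, A = 2 400 mm², y = 100 mm, Ī = 80 000 mm⁴.
Web: 12 × 90, A = 1 080 mm², y = 45 mm, Ī = 729 000 mm⁴.
Centroid: ȳ = ΣA·y / ΣA = 82.93 mm.
Transfer each piece to the centroidal x-axis using Ī + A·d² with d = y − 82.93:
  flange: d = 17.07 mm → contributes +779 239 mm⁴
  web: d = -37.93 mm → contributes +2 282 864 mm⁴
Total I = 3 062 103 mm⁴.
Radius of gyration: k = √(I/A) = √(3 062 103 / 3 480) = 29.66 mm.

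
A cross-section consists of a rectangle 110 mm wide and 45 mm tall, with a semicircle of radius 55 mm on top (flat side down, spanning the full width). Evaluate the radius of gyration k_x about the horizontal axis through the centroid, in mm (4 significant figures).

k_x ≈ 26.74 mm

Split into non-overlapping primitives; take the origin at the lower-left of the bounding box.
Rectangular body: 110 × 45, A = 4 950 mm², y = 22.5 mm, Ī = 835 313 mm⁴.
Semicircular cap: semicircle r = 55, A = 4751.66 mm², y = 68.3427 mm, Ī = 1 004 345 mm⁴.
Centroid: ȳ = ΣA·y / ΣA = 44.9528 mm.
Transfer each piece to the horizontal axis through the centroid using Ī + A·d² with d = y − 44.9528:
  rectangular body: d = -22.4528 mm → contributes +3 330 738 mm⁴
  semicircular cap: d = 23.39 mm → contributes +3 603 933 mm⁴
Total I = 6 934 670 mm⁴.
Radius of gyration: k = √(I/A) = √(6 934 670 / 9701.66) = 26.7356 mm.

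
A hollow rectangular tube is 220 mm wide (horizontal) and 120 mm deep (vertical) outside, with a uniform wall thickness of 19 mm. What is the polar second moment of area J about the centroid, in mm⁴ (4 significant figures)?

J ≈ 8.860 × 10⁷ mm⁴

Treat the section as a set of non-overlapping primitives; coordinates are from the bounding-box lower-left.
Outer rectangle: 220 × 120, A = 26 400 mm², y = 60 mm, Ī = 31 680 000 mm⁴.
Inner void (subtracted): 182 × 82, A = 14 924 mm², y = 60 mm, Ī = 8 362 415 mm⁴.
By symmetry the centroid is at mid-height, ȳ = 60 mm.
All pieces are centred on the centroidal x-axis, so I = ΣĪ (holes subtracted) = 23 317 585 mm⁴.
Repeating about the centroidal y-axis gives I_y = 65 284 785 mm⁴.
Polar second moment: J = I_x + I_y = 88 602 371 mm⁴.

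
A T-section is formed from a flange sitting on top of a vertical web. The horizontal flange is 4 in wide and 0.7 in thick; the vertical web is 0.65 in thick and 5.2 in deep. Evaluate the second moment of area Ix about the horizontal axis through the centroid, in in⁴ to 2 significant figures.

Ix ≈ 21 in⁴

Decompose the section into non-overlapping parts with the origin at the bottom-left of its bounding rectangle.
Flange: 4 × 0.7, A = 2.8 in², y = 5.55 in, Ī = 0.1143 in⁴.
Web: 0.65 × 5.2, A = 3.38 in², y = 2.6 in, Ī = 7.616 in⁴.
Centroid: ȳ = ΣA·y / ΣA = 3.937 in.
Transfer each piece to the horizontal axis through the centroid using Ī + A·d² with d = y − 3.937:
  flange: d = 1.613 in → contributes +7.403 in⁴
  web: d = -1.337 in → contributes +13.65 in⁴
Total I = 21.06 in⁴.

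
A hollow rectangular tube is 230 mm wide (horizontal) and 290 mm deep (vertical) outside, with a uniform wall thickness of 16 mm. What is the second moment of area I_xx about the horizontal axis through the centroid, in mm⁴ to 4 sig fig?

I_xx ≈ 1.841 × 10⁸ mm⁴

Break the section into simple shapes (no overlaps), measuring from the bottom-left corner of the bounding box.
Outer rectangle: 230 × 290, A = 66 700 mm², y = 145 mm, Ī = 467 455 833 mm⁴.
Inner void (subtracted): 198 × 258, A = 51 084 mm², y = 145 mm, Ī = 283 362 948 mm⁴.
By symmetry the centroid is at mid-height, ȳ = 145 mm.
All pieces are centred on the horizontal axis through the centroid, so I = ΣĪ (holes subtracted) = 184 092 885 mm⁴.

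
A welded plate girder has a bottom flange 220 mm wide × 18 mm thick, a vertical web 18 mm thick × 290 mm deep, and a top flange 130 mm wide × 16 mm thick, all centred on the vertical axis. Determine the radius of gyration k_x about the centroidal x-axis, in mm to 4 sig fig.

Decompose the section into non-overlapping parts with the origin at the bottom-left of its bounding rectangle.
Bottom plate: 220 × 18, A = 3 960 mm², y = 9 mm, Ī = 106 920 mm⁴.
Web plate: 18 × 290, A = 5 220 mm², y = 163 mm, Ī = 36 583 500 mm⁴.
Top plate: 130 × 16, A = 2 080 mm², y = 316 mm, Ī = 44373.3 mm⁴.
Centroid: ȳ = ΣA·y / ΣA = 137.103 mm.
Transfer each piece to the centroidal x-axis using Ī + A·d² with d = y − 137.103:
  bottom plate: d = -128.103 mm → contributes +65 092 039 mm⁴
  web plate: d = 25.897 mm → contributes +40 084 312 mm⁴
  top plate: d = 178.897 mm → contributes +66 612 963 mm⁴
Total I = 171 789 314 mm⁴.
Radius of gyration: k = √(I/A) = √(171 789 314 / 11 260) = 123.518 mm.

k_x ≈ 123.5 mm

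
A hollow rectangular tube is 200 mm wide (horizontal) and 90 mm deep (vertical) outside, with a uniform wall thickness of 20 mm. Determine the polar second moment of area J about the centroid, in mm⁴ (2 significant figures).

J ≈ 5.3 × 10⁷ mm⁴

Break the section into simple shapes (no overlaps), measuring from the bottom-left corner of the bounding box.
Outer rectangle: 200 × 90, A = 18 000 mm², y = 45 mm, Ī = 12 150 000 mm⁴.
Inner void (subtracted): 160 × 50, A = 8 000 mm², y = 45 mm, Ī = 1 666 667 mm⁴.
By symmetry the centroid is at mid-height, ȳ = 45 mm.
All pieces are centred on the centroidal x-axis, so I = ΣĪ (holes subtracted) = 10 483 333 mm⁴.
Repeating about the centroidal y-axis gives I_y = 42 933 333 mm⁴.
Polar second moment: J = I_x + I_y = 53 416 667 mm⁴.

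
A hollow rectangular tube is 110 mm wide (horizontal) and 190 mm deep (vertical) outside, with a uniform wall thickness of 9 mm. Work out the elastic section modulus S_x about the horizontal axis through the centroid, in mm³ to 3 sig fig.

Break the section into simple shapes (no overlaps), measuring from the bottom-left corner of the bounding box.
Outer rectangle: 110 × 190, A = 20 900 mm², y = 95 mm, Ī = 62 874 167 mm⁴.
Inner void (subtracted): 92 × 172, A = 15 824 mm², y = 95 mm, Ī = 39 011 435 mm⁴.
By symmetry the centroid is at mid-height, ȳ = 95 mm.
All pieces are centred on the horizontal axis through the centroid, so I = ΣĪ (holes subtracted) = 23 862 732 mm⁴.
Extreme fibre distance c = 95 mm; S = I/c = 251 187 mm³.

S_x ≈ 2.51 × 10⁵ mm³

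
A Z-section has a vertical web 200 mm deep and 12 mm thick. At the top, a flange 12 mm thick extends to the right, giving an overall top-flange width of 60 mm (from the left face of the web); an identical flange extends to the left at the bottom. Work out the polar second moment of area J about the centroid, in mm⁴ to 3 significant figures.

Split into non-overlapping primitives; take the origin at the lower-left of the bounding box.
Web: 12 × 200, A = 2 400 mm², y = 100 mm, Ī = 8 000 000 mm⁴.
Top flange (beyond web): 48 × 12, A = 576 mm², y = 194 mm, Ī = 6 912 mm⁴.
Bottom flange (beyond web): 48 × 12, A = 576 mm², y = 6 mm, Ī = 6 912 mm⁴.
Centroid: ȳ = ΣA·y / ΣA = 100 mm.
Transfer each piece to the centroidal x-axis using Ī + A·d² with d = y − 100:
  web: d = 0 mm → contributes +8 000 000 mm⁴
  top flange (beyond web): d = 94 mm → contributes +5 096 448 mm⁴
  bottom flange (beyond web): d = -94 mm → contributes +5 096 448 mm⁴
Total I = 18 192 896 mm⁴.
For the y-axis: x̄ = 54 mm.
Repeating about the centroidal y-axis gives I_y = 1 286 784 mm⁴.
Polar second moment: J = I_x + I_y = 19 479 680 mm⁴.

J ≈ 1.95 × 10⁷ mm⁴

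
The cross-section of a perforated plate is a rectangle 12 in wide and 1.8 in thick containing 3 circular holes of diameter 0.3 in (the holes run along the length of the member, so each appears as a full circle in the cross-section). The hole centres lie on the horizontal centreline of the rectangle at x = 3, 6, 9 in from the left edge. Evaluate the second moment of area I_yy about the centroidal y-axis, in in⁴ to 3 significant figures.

Split into non-overlapping primitives; take the origin at the lower-left of the bounding box.
Plate: 12 × 1.8, A = 21.6 in², x = 6 in, Ī = 259.2 in⁴.
Hole 1 (subtracted): ⌀0.3, A = 0.070686 in², x = 3 in, Ī = 0.00039761 in⁴.
Hole 2 (subtracted): ⌀0.3, A = 0.070686 in², x = 6 in, Ī = 0.00039761 in⁴.
Hole 3 (subtracted): ⌀0.3, A = 0.070686 in², x = 9 in, Ī = 0.00039761 in⁴.
By symmetry the centroid is at mid-width, x̄ = 6 in.
Transfer each piece to the centroidal y-axis using Ī + A·d² with d = x − 6:
  plate: d = 0 in → contributes +259.2 in⁴
  hole 1: d = -3 in → contributes −0.63657 in⁴
  hole 2: d = 0 in → contributes −0.00039761 in⁴
  hole 3: d = 3 in → contributes −0.63657 in⁴
Total I = 257.93 in⁴.

I_yy ≈ 258 in⁴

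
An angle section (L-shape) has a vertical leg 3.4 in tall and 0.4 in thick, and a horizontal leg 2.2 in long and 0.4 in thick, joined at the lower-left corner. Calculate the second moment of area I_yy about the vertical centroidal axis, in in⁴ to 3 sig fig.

I_yy ≈ 0.782 in⁴

Treat the section as a set of non-overlapping primitives; coordinates are from the bounding-box lower-left.
Vertical leg: 0.4 × 3.4, A = 1.36 in², x = 0.2 in, Ī = 0.018133 in⁴.
Horizontal leg (remainder): 1.8 × 0.4, A = 0.72 in², x = 1.3 in, Ī = 0.1944 in⁴.
Centroid: x̄ = ΣA·x / ΣA = 0.58077 in.
Transfer each piece to the vertical centroidal axis using Ī + A·d² with d = x − 0.58077:
  vertical leg: d = -0.38077 in → contributes +0.21531 in⁴
  horizontal leg (remainder): d = 0.71923 in → contributes +0.56685 in⁴
Total I = 0.78216 in⁴.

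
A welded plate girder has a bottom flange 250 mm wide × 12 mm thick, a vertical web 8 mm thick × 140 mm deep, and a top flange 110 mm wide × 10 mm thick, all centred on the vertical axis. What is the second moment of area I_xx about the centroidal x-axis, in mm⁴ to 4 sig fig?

Break the section into simple shapes (no overlaps), measuring from the bottom-left corner of the bounding box.
Bottom plate: 250 × 12, A = 3 000 mm², y = 6 mm, Ī = 36 000 mm⁴.
Web plate: 8 × 140, A = 1 120 mm², y = 82 mm, Ī = 1 829 333 mm⁴.
Top plate: 110 × 10, A = 1 100 mm², y = 157 mm, Ī = 9166.67 mm⁴.
Centroid: ȳ = ΣA·y / ΣA = 54.1264 mm.
Transfer each piece to the centroidal x-axis using Ī + A·d² with d = y − 54.1264:
  bottom plate: d = -48.1264 mm → contributes +6 984 462 mm⁴
  web plate: d = 27.8736 mm → contributes +2 699 501 mm⁴
  top plate: d = 102.874 mm → contributes +11 650 434 mm⁴
Total I = 21 334 397 mm⁴.

I_xx ≈ 2.133 × 10⁷ mm⁴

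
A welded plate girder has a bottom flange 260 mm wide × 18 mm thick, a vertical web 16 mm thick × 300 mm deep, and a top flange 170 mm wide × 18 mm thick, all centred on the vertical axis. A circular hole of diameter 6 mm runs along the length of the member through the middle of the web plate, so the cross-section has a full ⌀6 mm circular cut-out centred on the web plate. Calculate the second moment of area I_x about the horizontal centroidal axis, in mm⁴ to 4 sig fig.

I_x ≈ 2.266 × 10⁸ mm⁴

Split into non-overlapping primitives; take the origin at the lower-left of the bounding box.
Bottom plate: 260 × 18, A = 4 680 mm², y = 9 mm, Ī = 126 360 mm⁴.
Web plate: 16 × 300, A = 4 800 mm², y = 168 mm, Ī = 36 000 000 mm⁴.
Top plate: 170 × 18, A = 3 060 mm², y = 327 mm, Ī = 82 620 mm⁴.
Hole (subtracted): ⌀6, A = 28.2743 mm², y = 168 mm, Ī = 63.6173 mm⁴.
Centroid: ȳ = ΣA·y / ΣA = 147.413 mm.
Transfer each piece to the horizontal centroidal axis using Ī + A·d² with d = y − 147.413:
  bottom plate: d = -138.413 mm → contributes +89 786 428 mm⁴
  web plate: d = 20.5871 mm → contributes +38 034 375 mm⁴
  top plate: d = 179.587 mm → contributes +98 772 278 mm⁴
  hole: d = 20.5871 mm → contributes −12047.1 mm⁴
Total I = 226 581 034 mm⁴.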